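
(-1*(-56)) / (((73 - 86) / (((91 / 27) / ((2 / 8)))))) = -1568 / 27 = -58.07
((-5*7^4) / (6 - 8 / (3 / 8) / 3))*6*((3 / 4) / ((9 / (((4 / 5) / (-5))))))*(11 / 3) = -79233 / 25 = -3169.32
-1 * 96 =-96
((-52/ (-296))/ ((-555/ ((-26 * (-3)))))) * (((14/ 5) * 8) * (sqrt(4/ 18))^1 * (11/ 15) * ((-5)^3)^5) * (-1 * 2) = -101664062500000 * sqrt(2)/ 12321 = -11669076860.11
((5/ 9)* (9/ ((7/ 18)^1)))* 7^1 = 90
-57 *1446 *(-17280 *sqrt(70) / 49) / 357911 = 1424252160 *sqrt(70) / 17537639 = 679.46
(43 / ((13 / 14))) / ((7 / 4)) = 344 / 13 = 26.46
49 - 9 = 40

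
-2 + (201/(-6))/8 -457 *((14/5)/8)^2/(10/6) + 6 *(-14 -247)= -1605.78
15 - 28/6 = 31/3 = 10.33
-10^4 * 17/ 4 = -42500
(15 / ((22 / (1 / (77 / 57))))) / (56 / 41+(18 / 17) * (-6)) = -595935 / 5888344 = -0.10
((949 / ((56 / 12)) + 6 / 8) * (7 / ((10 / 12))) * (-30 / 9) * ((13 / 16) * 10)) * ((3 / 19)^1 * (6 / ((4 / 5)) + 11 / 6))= -2600325 / 38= -68429.61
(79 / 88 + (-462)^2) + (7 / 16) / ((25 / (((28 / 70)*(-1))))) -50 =1173671899 / 5500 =213394.89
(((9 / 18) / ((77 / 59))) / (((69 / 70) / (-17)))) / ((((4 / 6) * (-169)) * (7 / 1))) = 5015 / 598598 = 0.01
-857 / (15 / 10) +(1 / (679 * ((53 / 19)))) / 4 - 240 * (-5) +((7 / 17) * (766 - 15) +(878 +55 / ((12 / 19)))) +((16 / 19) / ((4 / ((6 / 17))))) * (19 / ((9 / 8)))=3494922731 / 1835337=1904.24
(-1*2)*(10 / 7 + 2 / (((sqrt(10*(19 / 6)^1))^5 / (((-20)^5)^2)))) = -2949120000000*sqrt(285) / 6859- 20 / 7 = -7258620178.94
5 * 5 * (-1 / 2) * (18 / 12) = -75 / 4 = -18.75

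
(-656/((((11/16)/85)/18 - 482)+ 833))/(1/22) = -353295360/8592491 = -41.12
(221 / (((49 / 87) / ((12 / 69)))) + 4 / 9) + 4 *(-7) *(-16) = 516.69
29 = 29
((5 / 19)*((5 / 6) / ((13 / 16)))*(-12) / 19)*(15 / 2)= -6000 / 4693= -1.28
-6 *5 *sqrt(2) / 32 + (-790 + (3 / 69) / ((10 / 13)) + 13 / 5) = -181089 / 230 - 15 *sqrt(2) / 16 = -788.67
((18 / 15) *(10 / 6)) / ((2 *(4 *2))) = 0.12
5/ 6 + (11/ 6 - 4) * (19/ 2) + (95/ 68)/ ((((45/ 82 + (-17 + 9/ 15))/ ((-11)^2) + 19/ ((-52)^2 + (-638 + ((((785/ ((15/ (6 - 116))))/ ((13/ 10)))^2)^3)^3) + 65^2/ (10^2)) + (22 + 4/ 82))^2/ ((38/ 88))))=-2214950725207965301587971343662412835012379487513693701049812314443423389596777127399797238480021948923650947638818607987711696563958115941957823462665693469387874070403965506609118897779988050244334667278/ 112156535293894011405658600704184032012163300813320507848831091374605211684208723295655093741504079656819220576397859109868369965881557558839324774538773850831614048688204558417866379370045744825616723753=-19.75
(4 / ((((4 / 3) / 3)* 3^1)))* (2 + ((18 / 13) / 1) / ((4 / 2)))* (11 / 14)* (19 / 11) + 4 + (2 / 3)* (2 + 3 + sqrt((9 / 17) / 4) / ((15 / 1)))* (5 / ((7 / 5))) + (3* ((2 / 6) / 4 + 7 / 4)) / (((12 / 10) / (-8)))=-5351 / 546 + 5* sqrt(17) / 357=-9.74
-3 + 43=40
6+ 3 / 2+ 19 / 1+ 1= 55 / 2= 27.50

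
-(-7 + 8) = -1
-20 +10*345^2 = 1190230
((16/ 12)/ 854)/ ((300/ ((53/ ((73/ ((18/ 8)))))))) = 53/ 6234200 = 0.00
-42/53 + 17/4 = 733/212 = 3.46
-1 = -1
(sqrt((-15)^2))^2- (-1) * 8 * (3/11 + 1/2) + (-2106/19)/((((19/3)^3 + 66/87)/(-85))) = 2236259243/8339309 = 268.16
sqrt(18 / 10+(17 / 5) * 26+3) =9.65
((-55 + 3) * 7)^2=132496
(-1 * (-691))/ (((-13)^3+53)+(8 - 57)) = -691/ 2193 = -0.32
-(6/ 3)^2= -4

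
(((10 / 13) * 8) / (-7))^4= 40960000 / 68574961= 0.60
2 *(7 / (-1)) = -14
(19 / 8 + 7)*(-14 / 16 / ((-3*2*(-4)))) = -175 / 512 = -0.34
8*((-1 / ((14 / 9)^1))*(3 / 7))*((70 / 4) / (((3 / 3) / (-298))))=80460 / 7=11494.29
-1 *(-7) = 7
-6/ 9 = -2/ 3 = -0.67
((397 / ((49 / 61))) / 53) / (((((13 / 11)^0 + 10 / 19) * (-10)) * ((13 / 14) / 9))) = -4141107 / 699335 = -5.92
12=12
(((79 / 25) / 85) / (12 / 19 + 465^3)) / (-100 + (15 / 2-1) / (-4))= -12008 / 3300364768278375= -0.00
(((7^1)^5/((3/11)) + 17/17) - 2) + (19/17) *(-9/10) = 31428067/510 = 61623.66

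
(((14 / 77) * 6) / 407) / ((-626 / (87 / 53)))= -522 / 74268953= -0.00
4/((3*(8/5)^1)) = 5/6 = 0.83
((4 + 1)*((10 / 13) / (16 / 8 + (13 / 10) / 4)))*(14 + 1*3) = 34000 / 1209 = 28.12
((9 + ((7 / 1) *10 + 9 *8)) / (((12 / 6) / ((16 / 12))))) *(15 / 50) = 151 / 5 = 30.20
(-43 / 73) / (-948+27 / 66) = 946 / 1521831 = 0.00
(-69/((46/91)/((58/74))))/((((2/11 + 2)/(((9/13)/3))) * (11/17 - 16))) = 1309/1776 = 0.74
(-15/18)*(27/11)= -45/22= -2.05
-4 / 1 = -4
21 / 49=3 / 7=0.43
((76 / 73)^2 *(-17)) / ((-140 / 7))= 24548 / 26645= 0.92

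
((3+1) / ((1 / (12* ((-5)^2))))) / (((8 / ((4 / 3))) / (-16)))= -3200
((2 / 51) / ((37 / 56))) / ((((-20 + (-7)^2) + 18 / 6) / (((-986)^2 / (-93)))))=-200158 / 10323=-19.39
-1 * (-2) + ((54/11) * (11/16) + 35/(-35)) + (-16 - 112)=-989/8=-123.62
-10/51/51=-0.00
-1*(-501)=501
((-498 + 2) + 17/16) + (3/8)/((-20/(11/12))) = -316771/640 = -494.95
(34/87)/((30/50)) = 170/261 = 0.65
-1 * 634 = -634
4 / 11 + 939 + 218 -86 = 11785 / 11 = 1071.36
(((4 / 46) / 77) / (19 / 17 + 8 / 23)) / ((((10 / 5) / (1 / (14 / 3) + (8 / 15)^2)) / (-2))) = -26707 / 69490575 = -0.00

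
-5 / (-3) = 5 / 3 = 1.67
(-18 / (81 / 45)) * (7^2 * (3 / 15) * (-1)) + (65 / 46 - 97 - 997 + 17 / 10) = -114182 / 115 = -992.89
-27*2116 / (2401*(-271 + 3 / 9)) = 42849 / 487403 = 0.09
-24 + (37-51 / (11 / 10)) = -367 / 11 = -33.36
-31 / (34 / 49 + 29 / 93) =-141267 / 4583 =-30.82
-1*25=-25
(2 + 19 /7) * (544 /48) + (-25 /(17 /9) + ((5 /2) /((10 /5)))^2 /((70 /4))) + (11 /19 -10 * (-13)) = 3090543 /18088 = 170.86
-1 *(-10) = 10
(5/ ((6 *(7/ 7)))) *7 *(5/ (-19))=-175/ 114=-1.54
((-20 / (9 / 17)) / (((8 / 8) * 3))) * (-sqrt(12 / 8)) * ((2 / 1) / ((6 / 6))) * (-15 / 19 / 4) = -425 * sqrt(6) / 171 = -6.09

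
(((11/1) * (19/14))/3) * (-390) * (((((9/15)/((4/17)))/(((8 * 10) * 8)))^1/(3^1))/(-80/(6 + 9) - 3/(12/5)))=138567/353920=0.39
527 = 527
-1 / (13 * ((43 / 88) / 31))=-2728 / 559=-4.88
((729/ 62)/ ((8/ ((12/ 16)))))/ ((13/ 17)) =37179/ 25792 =1.44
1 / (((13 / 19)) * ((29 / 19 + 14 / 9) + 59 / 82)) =266418 / 692939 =0.38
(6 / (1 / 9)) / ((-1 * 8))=-27 / 4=-6.75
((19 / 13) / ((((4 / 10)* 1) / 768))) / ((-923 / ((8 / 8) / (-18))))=6080 / 35997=0.17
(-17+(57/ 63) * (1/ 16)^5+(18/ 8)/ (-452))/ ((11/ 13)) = -550068851449/ 27370979328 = -20.10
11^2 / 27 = 121 / 27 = 4.48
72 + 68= 140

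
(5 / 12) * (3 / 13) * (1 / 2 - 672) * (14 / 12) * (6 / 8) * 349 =-16404745 / 832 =-19717.24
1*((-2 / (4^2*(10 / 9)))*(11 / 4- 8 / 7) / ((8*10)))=-81 / 35840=-0.00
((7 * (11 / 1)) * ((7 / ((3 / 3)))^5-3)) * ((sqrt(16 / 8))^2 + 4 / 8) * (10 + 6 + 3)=61460630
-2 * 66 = -132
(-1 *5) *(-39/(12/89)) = 5785/4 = 1446.25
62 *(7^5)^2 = 17513465438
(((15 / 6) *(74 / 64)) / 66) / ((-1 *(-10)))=37 / 8448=0.00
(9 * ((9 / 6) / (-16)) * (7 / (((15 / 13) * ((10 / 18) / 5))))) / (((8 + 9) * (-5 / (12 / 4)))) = 1.63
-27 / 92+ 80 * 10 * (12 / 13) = 882849 / 1196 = 738.17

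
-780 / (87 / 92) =-23920 / 29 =-824.83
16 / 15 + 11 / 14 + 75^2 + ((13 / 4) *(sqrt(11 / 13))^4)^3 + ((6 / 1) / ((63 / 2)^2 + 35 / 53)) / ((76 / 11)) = 47570503498426949 / 8435305220160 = 5639.45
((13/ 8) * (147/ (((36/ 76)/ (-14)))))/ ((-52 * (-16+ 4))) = -6517/ 576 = -11.31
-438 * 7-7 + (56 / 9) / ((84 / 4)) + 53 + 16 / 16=-81505 / 27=-3018.70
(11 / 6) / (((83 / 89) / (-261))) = -85173 / 166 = -513.09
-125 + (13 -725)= -837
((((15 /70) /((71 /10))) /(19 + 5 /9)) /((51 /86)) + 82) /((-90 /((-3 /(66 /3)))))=60969919 /490717920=0.12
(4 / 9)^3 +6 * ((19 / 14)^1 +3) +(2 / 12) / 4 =1072541 / 40824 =26.27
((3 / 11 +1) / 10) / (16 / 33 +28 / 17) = 357 / 5980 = 0.06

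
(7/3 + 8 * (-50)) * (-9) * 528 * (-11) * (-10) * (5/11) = 94485600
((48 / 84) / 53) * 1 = 4 / 371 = 0.01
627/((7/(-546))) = -48906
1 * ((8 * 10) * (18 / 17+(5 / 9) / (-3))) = 32080 / 459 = 69.89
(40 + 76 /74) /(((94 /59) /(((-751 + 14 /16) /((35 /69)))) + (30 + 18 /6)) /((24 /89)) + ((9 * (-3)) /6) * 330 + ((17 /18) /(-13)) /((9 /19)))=-9466750232784 /314454183509575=-0.03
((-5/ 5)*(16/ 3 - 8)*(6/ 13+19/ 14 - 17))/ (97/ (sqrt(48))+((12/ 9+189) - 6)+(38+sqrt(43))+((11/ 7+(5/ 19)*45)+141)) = -839952/ (20748*sqrt(43)+167713*sqrt(3)+7816744) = -0.10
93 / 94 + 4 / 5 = 1.79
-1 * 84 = -84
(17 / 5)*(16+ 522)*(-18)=-164628 / 5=-32925.60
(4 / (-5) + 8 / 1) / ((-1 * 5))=-36 / 25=-1.44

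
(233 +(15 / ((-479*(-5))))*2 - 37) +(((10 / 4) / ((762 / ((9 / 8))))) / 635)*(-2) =24229627523 / 123612656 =196.01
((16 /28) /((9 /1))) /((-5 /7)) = -4 /45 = -0.09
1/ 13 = 0.08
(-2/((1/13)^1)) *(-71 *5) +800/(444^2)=113722880/12321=9230.00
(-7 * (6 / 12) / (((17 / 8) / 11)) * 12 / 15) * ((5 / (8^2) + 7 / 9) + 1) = -82313 / 3060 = -26.90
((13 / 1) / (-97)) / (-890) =0.00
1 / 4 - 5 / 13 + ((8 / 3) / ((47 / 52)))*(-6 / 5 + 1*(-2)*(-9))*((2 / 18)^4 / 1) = -10187149 / 80175420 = -0.13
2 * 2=4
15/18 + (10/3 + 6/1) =61/6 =10.17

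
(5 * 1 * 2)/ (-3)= -10/ 3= -3.33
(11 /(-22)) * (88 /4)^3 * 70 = -372680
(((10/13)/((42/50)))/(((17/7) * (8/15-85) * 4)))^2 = 390625/313615680196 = 0.00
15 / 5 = 3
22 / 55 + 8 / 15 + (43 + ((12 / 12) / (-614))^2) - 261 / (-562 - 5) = 5271912379 / 118753740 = 44.39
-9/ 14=-0.64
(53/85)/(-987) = -53/83895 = -0.00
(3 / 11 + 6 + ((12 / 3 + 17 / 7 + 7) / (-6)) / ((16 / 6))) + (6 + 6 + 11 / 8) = 18.81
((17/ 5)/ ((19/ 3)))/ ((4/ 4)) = 0.54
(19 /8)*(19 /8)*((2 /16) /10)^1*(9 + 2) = 3971 /5120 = 0.78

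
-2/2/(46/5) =-5/46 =-0.11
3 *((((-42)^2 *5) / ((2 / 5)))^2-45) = 1458607365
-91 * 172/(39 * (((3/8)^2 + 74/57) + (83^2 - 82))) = -1464064/24837185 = -0.06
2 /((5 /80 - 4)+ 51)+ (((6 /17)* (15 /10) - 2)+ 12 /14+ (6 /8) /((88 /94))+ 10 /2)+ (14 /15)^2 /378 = 167104529491 /31935934800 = 5.23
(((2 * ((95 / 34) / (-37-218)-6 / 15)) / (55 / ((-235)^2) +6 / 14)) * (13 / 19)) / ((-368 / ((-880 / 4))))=-39392688335 / 50333317392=-0.78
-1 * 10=-10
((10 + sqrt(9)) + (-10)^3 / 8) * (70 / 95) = -1568 / 19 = -82.53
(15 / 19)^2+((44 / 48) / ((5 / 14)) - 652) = -7026613 / 10830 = -648.81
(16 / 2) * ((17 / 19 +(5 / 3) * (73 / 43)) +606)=11955472 / 2451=4877.79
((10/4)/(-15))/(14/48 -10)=4/233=0.02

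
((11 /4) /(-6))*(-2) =11 /12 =0.92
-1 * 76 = -76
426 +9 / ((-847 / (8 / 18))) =360818 / 847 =426.00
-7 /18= -0.39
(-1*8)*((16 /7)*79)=-10112 /7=-1444.57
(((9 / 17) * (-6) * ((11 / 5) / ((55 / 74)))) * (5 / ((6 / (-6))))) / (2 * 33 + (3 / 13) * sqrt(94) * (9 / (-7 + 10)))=0.65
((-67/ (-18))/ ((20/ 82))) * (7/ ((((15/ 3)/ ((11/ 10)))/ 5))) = 211519/ 1800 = 117.51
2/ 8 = 0.25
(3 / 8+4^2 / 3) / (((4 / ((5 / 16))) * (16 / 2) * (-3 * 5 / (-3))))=137 / 12288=0.01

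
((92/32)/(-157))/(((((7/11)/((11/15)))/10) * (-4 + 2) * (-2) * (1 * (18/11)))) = -30613/949536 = -0.03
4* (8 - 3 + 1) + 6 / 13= 318 / 13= 24.46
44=44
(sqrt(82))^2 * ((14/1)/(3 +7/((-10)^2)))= 114800/307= 373.94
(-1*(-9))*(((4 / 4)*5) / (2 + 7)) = 5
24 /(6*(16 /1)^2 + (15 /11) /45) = 792 /50689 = 0.02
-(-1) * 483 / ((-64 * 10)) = -483 / 640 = -0.75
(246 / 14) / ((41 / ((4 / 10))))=6 / 35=0.17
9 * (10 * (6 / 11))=540 / 11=49.09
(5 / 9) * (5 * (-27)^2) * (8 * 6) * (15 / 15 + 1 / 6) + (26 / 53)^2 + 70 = 318737906 / 2809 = 113470.24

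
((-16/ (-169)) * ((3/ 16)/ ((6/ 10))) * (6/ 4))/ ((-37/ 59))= -885/ 12506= -0.07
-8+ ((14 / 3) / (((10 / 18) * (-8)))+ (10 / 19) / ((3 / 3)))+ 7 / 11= -32969 / 4180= -7.89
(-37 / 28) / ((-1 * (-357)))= -37 / 9996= -0.00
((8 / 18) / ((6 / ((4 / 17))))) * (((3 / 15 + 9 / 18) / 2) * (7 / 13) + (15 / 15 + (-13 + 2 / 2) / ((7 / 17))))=-11306 / 23205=-0.49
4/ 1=4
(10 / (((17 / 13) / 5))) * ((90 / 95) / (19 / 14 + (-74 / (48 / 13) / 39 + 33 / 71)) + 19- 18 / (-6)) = 868.87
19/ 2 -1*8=3/ 2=1.50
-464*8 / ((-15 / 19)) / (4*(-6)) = -8816 / 45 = -195.91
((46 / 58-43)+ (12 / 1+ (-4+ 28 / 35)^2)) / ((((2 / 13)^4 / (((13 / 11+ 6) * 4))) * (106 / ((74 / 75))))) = -27466171187 / 2881875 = -9530.66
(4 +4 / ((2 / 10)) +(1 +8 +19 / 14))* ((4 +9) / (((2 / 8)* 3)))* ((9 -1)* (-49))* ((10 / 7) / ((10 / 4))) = -400192 / 3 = -133397.33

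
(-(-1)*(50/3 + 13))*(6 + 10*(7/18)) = 7921/27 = 293.37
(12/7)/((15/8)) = 32/35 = 0.91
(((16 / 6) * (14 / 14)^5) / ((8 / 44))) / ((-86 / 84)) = -616 / 43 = -14.33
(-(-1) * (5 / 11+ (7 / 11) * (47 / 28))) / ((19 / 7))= 469 / 836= 0.56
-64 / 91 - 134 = -12258 / 91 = -134.70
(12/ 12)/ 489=1/ 489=0.00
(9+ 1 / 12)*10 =545 / 6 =90.83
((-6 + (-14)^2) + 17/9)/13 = 1727/117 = 14.76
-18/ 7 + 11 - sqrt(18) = 59/ 7 - 3 * sqrt(2) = 4.19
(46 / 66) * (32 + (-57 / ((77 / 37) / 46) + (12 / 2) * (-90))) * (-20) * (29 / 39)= 1815974200 / 99099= 18324.85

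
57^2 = 3249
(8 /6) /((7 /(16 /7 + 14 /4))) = 1.10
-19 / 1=-19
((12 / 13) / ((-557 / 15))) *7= -1260 / 7241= -0.17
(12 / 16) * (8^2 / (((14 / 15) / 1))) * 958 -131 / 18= 6206923 / 126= 49261.29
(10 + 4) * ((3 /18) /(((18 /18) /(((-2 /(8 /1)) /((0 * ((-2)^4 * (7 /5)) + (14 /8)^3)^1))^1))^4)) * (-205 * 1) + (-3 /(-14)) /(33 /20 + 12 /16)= 4129649695 /47455841832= 0.09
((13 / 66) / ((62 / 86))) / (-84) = -559 / 171864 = -0.00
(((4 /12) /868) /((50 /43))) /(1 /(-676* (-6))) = 7267 /5425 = 1.34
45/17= 2.65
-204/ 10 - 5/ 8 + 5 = -641/ 40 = -16.02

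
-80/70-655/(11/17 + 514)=-147937/61243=-2.42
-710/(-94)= 355/47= 7.55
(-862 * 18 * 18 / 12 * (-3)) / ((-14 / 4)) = -139644 / 7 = -19949.14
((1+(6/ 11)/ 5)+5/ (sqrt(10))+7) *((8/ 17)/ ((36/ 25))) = 25 *sqrt(10)/ 153+4460/ 1683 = 3.17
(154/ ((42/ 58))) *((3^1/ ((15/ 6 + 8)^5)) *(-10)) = -204160/ 4084101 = -0.05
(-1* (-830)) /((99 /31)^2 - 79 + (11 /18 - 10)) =-10.62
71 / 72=0.99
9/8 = 1.12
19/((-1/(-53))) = 1007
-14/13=-1.08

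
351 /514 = 0.68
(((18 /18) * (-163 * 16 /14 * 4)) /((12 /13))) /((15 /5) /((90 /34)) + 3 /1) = -42380 /217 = -195.30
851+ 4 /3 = 2557 /3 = 852.33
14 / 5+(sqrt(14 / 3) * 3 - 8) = -26 / 5+sqrt(42) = 1.28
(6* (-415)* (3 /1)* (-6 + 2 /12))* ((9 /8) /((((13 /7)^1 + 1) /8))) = 549045 /4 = 137261.25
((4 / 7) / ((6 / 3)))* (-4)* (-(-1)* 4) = -32 / 7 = -4.57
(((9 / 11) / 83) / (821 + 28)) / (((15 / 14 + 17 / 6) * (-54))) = -7 / 127122468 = -0.00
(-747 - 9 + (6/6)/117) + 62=-81197/117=-693.99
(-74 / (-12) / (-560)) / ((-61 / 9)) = 111 / 68320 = 0.00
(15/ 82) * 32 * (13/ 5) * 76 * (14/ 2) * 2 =663936/ 41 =16193.56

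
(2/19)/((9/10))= 20/171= 0.12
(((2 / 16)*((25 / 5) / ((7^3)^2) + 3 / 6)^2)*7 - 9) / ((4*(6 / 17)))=-9445649848951 / 1518586938624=-6.22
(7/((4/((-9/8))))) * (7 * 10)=-2205/16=-137.81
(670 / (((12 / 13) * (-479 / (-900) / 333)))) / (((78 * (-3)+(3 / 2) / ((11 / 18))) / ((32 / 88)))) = -96681000 / 135557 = -713.21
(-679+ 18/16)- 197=-6999/8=-874.88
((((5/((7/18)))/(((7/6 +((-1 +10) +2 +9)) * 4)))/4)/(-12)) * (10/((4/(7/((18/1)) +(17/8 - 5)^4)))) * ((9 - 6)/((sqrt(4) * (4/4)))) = -189967875/233046016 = -0.82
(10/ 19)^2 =100/ 361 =0.28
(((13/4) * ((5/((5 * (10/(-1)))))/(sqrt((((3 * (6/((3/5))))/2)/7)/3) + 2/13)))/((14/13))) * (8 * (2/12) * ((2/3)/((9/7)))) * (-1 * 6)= -30758/110295 + 28561 * sqrt(35)/110295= 1.25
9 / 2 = 4.50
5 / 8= 0.62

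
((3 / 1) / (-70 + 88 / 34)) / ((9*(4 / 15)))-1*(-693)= 692.98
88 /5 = 17.60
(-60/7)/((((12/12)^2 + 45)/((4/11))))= -120/1771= -0.07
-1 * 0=0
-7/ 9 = -0.78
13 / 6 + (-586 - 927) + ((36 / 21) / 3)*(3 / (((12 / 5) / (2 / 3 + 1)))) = -1509.64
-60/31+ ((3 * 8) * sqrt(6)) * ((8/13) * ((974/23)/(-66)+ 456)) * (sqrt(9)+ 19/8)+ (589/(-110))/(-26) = -153341/88660+ 118892248 * sqrt(6)/3289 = 88543.52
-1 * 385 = -385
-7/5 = -1.40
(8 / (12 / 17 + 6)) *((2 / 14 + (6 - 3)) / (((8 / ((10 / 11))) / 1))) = 170 / 399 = 0.43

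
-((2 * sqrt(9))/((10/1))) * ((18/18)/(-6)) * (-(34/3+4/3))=-19/15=-1.27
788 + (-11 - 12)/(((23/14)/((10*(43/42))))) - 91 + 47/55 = 554.52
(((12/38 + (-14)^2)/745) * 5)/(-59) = -3730/167029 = -0.02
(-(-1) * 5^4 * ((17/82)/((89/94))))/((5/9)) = 898875/3649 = 246.33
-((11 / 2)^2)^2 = -14641 / 16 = -915.06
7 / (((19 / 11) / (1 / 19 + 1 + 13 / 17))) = 45199 / 6137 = 7.36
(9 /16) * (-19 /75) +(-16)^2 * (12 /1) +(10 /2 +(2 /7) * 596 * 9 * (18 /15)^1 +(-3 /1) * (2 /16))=13763591 /2800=4915.57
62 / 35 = 1.77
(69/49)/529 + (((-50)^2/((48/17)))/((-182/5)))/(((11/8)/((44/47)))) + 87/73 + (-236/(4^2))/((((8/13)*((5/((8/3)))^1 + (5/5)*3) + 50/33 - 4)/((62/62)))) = -451195274029/10254586524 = -44.00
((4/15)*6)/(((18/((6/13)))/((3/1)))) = 8/65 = 0.12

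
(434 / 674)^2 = 47089 / 113569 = 0.41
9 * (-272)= -2448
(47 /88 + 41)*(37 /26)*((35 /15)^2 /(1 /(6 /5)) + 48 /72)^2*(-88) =-17526456 /65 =-269637.78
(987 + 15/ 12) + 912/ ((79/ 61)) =1692.45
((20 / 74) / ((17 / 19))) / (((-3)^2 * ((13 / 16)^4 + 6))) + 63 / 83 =151457317331 / 198177406551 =0.76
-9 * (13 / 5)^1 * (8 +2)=-234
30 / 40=3 / 4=0.75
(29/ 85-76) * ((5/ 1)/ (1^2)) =-378.29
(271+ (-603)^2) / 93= 363880 / 93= 3912.69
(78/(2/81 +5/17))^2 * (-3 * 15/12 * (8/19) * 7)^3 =-80821168.81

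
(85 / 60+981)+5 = 987.42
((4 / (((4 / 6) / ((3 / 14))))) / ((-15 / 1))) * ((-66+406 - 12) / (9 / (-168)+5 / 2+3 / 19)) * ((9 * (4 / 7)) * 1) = -5384448 / 96985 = -55.52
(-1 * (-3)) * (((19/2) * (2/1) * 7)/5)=399/5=79.80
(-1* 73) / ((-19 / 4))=292 / 19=15.37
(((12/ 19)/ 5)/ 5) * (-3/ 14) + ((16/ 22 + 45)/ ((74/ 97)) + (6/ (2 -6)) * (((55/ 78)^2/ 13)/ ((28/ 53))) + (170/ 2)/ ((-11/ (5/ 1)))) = 21.19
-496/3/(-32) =31/6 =5.17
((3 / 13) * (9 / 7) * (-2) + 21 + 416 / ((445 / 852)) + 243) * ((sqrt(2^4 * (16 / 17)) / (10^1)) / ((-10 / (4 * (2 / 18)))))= -228906464 * sqrt(17) / 51631125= -18.28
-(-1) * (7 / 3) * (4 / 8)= 7 / 6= 1.17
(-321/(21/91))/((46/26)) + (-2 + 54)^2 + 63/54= 264815/138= 1918.95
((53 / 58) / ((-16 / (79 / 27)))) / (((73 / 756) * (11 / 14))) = -205163 / 93148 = -2.20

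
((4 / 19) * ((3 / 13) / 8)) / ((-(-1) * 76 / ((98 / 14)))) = 21 / 37544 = 0.00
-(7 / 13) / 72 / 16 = -7 / 14976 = -0.00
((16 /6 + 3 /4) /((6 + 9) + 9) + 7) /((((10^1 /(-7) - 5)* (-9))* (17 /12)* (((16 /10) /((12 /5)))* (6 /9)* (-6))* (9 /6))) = -847 /38880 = -0.02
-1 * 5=-5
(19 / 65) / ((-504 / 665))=-361 / 936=-0.39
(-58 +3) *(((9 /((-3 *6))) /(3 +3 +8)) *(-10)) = -275 /14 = -19.64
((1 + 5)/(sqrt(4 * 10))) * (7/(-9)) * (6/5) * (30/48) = -7 * sqrt(10)/40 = -0.55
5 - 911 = -906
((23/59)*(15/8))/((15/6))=0.29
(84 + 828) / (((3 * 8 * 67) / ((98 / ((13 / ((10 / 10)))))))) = 3724 / 871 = 4.28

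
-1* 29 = -29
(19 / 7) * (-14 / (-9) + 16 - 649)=-107977 / 63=-1713.92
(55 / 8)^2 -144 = -6191 / 64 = -96.73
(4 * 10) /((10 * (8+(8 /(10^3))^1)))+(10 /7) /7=4930 /7007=0.70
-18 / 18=-1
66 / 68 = 33 / 34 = 0.97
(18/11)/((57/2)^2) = 8/3971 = 0.00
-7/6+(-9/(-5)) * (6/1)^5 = 419869/30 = 13995.63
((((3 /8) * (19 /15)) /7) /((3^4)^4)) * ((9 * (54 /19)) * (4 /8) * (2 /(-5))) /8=-1 /992023200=-0.00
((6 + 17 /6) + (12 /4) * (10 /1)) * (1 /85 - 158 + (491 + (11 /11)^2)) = 6615103 /510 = 12970.79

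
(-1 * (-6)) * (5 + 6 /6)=36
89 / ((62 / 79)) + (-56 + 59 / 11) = 42807 / 682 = 62.77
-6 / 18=-1 / 3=-0.33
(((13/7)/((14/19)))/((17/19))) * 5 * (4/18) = 23465/7497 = 3.13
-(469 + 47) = -516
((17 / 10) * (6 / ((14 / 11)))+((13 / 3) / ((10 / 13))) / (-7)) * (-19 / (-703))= 757 / 3885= 0.19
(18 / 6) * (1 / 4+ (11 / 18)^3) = 2789 / 1944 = 1.43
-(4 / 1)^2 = -16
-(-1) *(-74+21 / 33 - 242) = -3469 / 11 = -315.36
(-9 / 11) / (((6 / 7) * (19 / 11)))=-21 / 38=-0.55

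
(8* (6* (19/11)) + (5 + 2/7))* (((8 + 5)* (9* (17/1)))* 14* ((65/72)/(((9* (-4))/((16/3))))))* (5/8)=-487763575/2376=-205287.70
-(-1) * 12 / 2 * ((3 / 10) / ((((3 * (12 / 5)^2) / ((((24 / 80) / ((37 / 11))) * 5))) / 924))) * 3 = 38115 / 296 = 128.77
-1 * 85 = -85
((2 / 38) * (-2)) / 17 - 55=-17767 / 323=-55.01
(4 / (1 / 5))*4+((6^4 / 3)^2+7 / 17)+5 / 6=19043935 / 102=186705.25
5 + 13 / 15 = 5.87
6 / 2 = 3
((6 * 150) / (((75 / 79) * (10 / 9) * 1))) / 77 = 4266 / 385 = 11.08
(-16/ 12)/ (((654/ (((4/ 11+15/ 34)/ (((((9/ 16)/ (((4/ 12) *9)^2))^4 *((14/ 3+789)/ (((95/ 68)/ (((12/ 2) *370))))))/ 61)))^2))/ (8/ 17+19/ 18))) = -238383750513906679808/ 11772365382597668684517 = -0.02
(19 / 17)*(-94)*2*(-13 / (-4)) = -11609 / 17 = -682.88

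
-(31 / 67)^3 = -29791 / 300763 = -0.10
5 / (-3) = -5 / 3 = -1.67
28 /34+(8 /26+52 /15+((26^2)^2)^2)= 692261719084682 /3315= 208827064580.60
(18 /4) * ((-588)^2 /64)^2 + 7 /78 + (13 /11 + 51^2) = 1802925353525 /13728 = 131331975.05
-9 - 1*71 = -80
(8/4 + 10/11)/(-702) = -0.00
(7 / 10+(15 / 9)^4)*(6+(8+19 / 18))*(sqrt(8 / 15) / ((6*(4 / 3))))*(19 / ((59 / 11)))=386108063*sqrt(30) / 51613200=40.97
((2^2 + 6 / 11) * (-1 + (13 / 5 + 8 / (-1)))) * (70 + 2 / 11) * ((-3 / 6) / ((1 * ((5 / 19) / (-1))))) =-469376 / 121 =-3879.14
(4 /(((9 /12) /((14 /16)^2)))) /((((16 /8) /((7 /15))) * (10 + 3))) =343 /4680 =0.07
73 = 73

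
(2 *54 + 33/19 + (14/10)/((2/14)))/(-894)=-5678/42465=-0.13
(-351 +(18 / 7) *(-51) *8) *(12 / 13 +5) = -107811 / 13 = -8293.15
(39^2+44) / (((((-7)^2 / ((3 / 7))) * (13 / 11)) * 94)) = 51645 / 419146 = 0.12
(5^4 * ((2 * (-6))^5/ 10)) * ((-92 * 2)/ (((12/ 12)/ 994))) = 2844398592000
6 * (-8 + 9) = 6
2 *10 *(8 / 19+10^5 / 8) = 4750160 / 19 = 250008.42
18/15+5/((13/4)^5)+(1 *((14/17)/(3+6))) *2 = 396744794/284039145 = 1.40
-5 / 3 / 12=-5 / 36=-0.14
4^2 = 16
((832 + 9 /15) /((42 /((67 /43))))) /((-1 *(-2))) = 278921 /18060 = 15.44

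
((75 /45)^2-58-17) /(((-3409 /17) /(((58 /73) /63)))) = 640900 /141101919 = 0.00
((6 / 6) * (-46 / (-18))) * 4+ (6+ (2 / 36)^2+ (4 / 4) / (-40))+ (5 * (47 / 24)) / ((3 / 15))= 105557 / 1620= 65.16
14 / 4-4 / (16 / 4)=5 / 2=2.50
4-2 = 2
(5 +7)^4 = 20736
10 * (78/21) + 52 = 624/7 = 89.14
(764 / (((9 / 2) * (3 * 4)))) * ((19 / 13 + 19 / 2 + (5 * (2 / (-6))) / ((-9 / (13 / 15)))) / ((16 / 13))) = 4473793 / 34992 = 127.85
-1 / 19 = -0.05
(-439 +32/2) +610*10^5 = 60999577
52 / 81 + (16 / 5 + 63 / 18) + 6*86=423907 / 810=523.34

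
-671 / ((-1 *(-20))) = -671 / 20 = -33.55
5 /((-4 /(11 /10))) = -1.38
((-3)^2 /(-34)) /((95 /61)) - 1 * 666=-2151729 /3230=-666.17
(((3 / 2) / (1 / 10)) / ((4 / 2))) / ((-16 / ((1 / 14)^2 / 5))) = -3 / 6272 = -0.00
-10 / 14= -5 / 7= -0.71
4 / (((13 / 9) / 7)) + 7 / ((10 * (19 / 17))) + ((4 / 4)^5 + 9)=74127 / 2470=30.01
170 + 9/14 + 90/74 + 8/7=173.00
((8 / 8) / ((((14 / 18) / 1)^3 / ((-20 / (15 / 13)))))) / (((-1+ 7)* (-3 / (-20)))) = -14040 / 343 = -40.93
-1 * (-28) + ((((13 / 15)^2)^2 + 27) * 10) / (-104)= 3336641 / 131625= 25.35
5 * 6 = 30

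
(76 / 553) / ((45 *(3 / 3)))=76 / 24885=0.00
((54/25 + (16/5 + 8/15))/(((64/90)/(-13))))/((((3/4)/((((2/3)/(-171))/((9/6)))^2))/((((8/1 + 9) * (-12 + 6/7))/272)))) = 37349/55265490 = 0.00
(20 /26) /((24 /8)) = 10 /39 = 0.26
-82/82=-1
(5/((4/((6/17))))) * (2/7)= 15/119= 0.13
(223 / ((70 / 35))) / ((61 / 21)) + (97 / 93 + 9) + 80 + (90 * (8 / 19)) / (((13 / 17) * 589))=6842870711 / 53246778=128.51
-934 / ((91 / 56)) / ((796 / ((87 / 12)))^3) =-11389663 / 26226633472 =-0.00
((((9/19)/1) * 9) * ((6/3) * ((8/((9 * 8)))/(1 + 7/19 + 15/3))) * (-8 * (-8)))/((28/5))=1440/847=1.70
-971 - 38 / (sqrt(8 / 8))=-1009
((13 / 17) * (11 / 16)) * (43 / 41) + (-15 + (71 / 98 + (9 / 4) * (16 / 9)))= -5313731 / 546448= -9.72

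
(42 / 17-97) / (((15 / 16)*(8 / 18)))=-19284 / 85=-226.87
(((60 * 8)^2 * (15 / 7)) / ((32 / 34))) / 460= 183600 / 161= 1140.37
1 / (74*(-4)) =-1 / 296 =-0.00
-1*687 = -687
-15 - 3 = -18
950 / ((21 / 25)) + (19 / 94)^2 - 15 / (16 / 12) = 51943769 / 46389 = 1119.74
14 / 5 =2.80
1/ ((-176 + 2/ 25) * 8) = -25/ 35184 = -0.00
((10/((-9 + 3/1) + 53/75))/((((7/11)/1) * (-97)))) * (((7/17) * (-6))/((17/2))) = -99000/11129101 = -0.01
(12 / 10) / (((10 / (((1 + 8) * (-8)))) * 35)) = -216 / 875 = -0.25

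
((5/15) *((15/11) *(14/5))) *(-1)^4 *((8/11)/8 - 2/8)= -49/242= -0.20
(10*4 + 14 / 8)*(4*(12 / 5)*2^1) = 4008 / 5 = 801.60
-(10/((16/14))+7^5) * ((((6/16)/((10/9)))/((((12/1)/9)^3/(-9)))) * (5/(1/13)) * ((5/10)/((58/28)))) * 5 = 200797207065/118784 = 1690439.85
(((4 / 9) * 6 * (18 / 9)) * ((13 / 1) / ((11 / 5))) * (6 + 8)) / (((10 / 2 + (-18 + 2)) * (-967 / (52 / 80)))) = 0.03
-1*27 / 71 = -27 / 71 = -0.38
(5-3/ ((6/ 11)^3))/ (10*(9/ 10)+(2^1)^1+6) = -0.79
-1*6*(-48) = 288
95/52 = 1.83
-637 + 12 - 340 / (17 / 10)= -825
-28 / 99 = -0.28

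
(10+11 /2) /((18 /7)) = 217 /36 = 6.03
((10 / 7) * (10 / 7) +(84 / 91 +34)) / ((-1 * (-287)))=23546 / 182819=0.13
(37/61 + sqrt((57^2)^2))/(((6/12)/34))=13479368/61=220973.25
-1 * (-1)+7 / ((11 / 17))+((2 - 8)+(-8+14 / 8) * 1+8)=333 / 44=7.57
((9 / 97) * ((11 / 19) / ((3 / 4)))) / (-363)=-4 / 20273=-0.00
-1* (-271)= 271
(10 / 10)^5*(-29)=-29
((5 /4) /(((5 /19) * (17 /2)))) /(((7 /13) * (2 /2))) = 247 /238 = 1.04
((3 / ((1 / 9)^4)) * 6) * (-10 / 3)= -393660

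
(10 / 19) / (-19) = -10 / 361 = -0.03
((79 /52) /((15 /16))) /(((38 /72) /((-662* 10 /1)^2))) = 33236424960 /247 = 134560424.94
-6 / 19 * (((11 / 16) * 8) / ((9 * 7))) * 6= -22 / 133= -0.17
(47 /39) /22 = 47 /858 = 0.05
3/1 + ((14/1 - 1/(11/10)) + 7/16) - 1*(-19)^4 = -22933587/176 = -130304.47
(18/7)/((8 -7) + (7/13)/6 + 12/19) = 1.49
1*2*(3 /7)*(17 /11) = 102 /77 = 1.32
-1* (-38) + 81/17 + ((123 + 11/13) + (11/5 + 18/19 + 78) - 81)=166.76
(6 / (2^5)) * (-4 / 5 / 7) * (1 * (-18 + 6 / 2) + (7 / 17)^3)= 55014 / 171955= 0.32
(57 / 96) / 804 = 19 / 25728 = 0.00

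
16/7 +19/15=373/105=3.55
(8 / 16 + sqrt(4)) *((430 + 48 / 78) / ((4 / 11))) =153945 / 52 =2960.48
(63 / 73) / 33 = 21 / 803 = 0.03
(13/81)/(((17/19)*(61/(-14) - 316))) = -266/475065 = -0.00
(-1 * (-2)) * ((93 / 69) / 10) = 31 / 115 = 0.27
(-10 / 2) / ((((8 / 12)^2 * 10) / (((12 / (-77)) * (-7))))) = -27 / 22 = -1.23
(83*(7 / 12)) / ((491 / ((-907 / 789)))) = -526967 / 4648788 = -0.11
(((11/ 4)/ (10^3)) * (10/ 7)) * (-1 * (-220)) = 121/ 140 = 0.86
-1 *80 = -80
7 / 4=1.75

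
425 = 425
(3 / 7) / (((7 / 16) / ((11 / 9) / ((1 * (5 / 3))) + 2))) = 656 / 245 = 2.68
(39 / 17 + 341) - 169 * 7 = -14275 / 17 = -839.71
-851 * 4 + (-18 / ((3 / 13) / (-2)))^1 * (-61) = -12920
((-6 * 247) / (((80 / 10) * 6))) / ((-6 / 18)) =741 / 8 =92.62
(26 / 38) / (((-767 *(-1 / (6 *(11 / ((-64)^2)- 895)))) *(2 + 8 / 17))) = -62320453 / 32141312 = -1.94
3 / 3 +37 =38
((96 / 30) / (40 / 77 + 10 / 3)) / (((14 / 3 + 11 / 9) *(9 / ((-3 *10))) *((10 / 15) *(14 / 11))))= -13068 / 23585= -0.55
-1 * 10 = -10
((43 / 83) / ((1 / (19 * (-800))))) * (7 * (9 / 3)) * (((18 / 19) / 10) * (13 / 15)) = -1126944 / 83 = -13577.64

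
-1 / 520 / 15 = -1 / 7800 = -0.00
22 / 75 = 0.29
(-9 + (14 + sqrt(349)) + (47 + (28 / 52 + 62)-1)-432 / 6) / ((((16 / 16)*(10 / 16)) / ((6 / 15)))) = 16*sqrt(349) / 25 + 1728 / 65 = 38.54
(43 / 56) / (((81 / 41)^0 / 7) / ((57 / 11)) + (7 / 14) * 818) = 2451 / 1305616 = 0.00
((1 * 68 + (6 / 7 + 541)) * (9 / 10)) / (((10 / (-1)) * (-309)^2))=-4269 / 7426300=-0.00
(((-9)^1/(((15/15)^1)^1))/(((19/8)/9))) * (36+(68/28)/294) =-8003340/6517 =-1228.07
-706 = -706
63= 63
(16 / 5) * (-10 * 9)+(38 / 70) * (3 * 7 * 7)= -208.20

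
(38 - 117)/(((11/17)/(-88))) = 10744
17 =17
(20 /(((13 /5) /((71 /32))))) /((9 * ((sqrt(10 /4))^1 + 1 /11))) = -19525 /282204 + 214775 * sqrt(10) /564408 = 1.13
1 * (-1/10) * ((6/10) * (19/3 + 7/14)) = -41/100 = -0.41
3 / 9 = 0.33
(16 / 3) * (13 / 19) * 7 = 1456 / 57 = 25.54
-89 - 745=-834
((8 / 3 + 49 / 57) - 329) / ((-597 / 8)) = 49472 / 11343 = 4.36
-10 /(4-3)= -10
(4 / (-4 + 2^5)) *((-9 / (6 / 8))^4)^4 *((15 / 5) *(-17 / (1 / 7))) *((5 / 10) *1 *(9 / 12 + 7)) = -36537751664131571712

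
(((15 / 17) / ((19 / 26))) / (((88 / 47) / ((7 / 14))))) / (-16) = -9165 / 454784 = -0.02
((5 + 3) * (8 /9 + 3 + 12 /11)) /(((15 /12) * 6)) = 7888 /1485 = 5.31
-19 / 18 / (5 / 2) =-0.42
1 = 1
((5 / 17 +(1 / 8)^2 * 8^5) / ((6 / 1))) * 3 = 8709 / 34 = 256.15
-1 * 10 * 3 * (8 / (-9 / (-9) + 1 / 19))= -228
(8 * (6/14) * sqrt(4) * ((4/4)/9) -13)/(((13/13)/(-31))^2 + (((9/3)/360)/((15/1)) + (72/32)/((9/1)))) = -148186200/3046477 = -48.64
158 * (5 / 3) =790 / 3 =263.33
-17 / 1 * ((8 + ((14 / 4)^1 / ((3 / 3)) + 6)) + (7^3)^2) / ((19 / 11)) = -1158086.08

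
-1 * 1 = -1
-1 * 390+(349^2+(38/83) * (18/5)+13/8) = 403095387/3320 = 121414.27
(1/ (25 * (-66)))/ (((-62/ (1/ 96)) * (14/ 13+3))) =0.00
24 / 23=1.04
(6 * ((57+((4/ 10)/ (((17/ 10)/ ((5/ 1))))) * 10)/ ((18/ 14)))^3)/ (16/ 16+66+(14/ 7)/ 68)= 13694.60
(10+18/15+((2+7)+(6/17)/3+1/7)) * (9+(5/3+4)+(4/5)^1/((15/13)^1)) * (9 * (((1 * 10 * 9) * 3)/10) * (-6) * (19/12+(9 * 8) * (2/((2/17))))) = -1193347292544/2125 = -561575196.49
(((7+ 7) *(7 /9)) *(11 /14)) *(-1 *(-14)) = 1078 /9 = 119.78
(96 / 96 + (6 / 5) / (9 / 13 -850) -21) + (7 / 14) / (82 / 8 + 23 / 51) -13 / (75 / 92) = -64898438548 / 1807687725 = -35.90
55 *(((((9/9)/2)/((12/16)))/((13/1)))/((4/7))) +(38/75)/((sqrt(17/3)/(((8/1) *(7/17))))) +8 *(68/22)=30.36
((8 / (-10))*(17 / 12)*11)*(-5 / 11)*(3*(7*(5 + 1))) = 714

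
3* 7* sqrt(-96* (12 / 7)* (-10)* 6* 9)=432* sqrt(210)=6260.27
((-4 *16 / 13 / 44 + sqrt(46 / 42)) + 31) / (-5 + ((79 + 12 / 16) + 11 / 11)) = 4 *sqrt(483) / 6363 + 17668 / 43329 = 0.42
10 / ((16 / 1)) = 0.62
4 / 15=0.27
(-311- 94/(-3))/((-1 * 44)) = 839/132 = 6.36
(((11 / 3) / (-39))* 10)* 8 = -880 / 117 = -7.52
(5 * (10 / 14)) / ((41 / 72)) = 1800 / 287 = 6.27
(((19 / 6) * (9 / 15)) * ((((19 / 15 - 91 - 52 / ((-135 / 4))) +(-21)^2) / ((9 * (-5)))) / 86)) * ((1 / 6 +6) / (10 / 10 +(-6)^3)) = 0.00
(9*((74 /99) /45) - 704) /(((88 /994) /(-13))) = 1125525583 /10890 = 103354.05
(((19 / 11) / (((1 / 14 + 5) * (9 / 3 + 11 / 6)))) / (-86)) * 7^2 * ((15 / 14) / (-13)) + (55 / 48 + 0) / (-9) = -678244865 / 5469461712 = -0.12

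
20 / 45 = 4 / 9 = 0.44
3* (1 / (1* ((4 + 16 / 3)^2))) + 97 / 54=38753 / 21168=1.83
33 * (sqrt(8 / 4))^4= 132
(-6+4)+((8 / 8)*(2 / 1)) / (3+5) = -7 / 4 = -1.75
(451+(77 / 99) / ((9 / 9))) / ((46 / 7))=14231 / 207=68.75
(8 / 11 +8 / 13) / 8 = 24 / 143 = 0.17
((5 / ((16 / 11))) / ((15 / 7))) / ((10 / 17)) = 1309 / 480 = 2.73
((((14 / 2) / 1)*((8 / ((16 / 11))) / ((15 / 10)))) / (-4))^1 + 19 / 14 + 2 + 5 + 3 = 415 / 84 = 4.94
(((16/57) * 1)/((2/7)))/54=28/1539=0.02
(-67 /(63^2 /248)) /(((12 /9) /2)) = -8308 /1323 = -6.28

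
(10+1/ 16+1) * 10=110.62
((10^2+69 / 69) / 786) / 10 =101 / 7860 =0.01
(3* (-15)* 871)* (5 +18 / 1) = -901485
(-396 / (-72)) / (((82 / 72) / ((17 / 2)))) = 1683 / 41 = 41.05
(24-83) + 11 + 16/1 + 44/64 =-31.31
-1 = -1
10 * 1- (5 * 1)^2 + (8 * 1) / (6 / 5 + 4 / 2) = -25 / 2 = -12.50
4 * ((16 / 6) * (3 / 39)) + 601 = 23471 / 39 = 601.82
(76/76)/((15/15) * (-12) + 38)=1/26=0.04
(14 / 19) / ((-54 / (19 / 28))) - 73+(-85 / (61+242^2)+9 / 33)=-1013189171 / 13929300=-72.74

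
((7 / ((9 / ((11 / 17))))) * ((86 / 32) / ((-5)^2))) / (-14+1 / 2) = -3311 / 826200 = -0.00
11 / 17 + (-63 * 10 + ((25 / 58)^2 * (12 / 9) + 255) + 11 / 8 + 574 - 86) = 39552289 / 343128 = 115.27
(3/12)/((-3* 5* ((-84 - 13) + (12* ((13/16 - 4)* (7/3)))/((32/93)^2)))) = 1024/52275075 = 0.00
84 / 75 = 28 / 25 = 1.12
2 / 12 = 1 / 6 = 0.17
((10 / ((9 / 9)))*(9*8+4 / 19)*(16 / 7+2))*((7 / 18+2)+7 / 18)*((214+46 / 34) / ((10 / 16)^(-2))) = 2802953125 / 3876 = 723156.12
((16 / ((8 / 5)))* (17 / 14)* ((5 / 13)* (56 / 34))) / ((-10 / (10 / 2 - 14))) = 90 / 13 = 6.92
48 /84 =4 /7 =0.57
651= 651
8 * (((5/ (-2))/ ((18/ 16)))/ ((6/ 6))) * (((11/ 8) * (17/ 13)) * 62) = -231880/ 117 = -1981.88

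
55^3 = 166375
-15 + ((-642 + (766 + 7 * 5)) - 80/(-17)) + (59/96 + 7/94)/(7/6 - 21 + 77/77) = 214766475/1444592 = 148.67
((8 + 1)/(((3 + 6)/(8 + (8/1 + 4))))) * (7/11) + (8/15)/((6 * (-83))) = 522856/41085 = 12.73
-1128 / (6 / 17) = -3196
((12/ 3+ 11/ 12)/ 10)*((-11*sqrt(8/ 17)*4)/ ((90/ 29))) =-18821*sqrt(34)/ 22950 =-4.78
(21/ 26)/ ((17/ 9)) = 189/ 442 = 0.43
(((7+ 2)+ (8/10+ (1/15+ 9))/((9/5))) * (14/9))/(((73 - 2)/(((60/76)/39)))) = 27370/4261491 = 0.01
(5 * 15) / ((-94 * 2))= -0.40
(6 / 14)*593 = 1779 / 7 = 254.14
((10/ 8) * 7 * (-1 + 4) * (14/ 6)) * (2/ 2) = 245/ 4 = 61.25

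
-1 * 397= -397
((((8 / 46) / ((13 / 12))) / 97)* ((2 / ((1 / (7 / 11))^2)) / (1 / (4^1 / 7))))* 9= 24192 / 3509363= 0.01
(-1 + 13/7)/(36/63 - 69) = -6/479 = -0.01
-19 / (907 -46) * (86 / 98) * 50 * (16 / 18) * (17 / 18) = -2777800 / 3417309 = -0.81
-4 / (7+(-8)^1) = 4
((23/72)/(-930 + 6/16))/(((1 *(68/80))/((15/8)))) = -0.00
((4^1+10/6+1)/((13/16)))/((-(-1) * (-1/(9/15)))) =-64/13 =-4.92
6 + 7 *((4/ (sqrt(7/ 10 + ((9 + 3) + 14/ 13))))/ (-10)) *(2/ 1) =6 - 28 *sqrt(25870)/ 2985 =4.49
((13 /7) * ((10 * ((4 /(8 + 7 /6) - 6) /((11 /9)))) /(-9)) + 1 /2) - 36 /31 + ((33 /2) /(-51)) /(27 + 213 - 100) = 155864039 /17854760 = 8.73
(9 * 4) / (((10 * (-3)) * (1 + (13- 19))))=6 / 25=0.24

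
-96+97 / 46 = -4319 / 46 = -93.89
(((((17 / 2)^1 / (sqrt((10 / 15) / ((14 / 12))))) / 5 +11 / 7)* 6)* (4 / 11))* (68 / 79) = 1632 / 553 +6936* sqrt(7) / 4345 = 7.17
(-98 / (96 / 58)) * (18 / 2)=-4263 / 8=-532.88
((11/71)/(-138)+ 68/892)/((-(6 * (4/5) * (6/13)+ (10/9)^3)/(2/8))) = -2592164835/495186321472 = -0.01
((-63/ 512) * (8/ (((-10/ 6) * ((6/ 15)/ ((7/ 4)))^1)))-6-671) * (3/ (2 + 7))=-345301/ 1536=-224.81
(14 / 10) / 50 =7 / 250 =0.03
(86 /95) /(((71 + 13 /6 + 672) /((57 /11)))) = 1548 /245905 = 0.01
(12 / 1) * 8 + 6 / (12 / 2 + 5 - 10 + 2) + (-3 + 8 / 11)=1053 / 11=95.73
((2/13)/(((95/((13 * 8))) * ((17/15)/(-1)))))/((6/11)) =-0.27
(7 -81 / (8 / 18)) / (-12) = 701 / 48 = 14.60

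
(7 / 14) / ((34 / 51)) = 3 / 4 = 0.75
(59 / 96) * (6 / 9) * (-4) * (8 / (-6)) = 59 / 27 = 2.19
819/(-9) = -91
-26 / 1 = -26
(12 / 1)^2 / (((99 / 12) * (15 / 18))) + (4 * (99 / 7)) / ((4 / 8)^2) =95184 / 385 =247.23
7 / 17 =0.41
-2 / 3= -0.67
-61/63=-0.97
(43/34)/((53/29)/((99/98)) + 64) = 123453/6423892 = 0.02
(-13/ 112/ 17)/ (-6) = 0.00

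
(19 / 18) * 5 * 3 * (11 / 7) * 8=4180 / 21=199.05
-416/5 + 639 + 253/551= 1532494/2755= 556.26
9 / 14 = 0.64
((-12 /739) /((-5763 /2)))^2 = 64 /2015318105161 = 0.00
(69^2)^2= 22667121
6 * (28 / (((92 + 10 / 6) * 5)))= 504 / 1405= 0.36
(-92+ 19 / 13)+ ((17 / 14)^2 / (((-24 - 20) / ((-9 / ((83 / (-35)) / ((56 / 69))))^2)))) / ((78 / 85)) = -47363058857 / 521132183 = -90.88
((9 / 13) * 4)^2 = 7.67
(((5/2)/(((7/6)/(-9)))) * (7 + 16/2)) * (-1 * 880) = 1782000/7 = 254571.43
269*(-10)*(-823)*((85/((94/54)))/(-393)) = -1693610550/6157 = -275070.74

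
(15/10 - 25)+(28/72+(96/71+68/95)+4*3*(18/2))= 5278712/60705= 86.96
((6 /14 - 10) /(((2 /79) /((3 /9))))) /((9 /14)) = -5293 /27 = -196.04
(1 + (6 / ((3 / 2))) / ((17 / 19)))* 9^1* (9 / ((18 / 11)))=9207 / 34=270.79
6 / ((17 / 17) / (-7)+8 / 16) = 84 / 5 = 16.80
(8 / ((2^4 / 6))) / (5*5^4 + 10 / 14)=21 / 21880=0.00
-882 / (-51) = 294 / 17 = 17.29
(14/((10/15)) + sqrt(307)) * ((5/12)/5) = sqrt(307)/12 + 7/4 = 3.21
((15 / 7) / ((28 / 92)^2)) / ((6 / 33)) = 87285 / 686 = 127.24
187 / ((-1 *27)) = -187 / 27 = -6.93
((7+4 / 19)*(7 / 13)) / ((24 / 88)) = 10549 / 741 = 14.24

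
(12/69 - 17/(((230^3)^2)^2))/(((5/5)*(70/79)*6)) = 0.03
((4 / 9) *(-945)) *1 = -420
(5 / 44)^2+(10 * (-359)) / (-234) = 3478045 / 226512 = 15.35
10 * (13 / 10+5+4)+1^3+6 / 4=211 / 2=105.50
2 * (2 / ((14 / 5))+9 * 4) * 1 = 514 / 7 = 73.43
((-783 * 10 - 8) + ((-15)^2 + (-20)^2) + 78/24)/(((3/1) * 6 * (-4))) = 9613/96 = 100.14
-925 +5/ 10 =-924.50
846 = 846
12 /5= 2.40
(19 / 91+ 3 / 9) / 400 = 37 / 27300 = 0.00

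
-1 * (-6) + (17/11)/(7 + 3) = 677/110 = 6.15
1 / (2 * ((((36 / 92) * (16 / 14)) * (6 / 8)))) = 161 / 108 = 1.49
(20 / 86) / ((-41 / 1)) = -10 / 1763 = -0.01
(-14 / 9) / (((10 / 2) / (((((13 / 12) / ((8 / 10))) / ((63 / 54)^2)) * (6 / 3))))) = -13 / 21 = -0.62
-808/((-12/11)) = 2222/3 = 740.67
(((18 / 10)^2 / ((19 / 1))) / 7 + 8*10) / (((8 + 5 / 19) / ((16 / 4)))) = 1064324 / 27475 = 38.74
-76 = -76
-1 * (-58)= 58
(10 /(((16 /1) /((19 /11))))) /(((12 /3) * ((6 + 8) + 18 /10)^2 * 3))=2375 /6590496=0.00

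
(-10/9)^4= 10000/6561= 1.52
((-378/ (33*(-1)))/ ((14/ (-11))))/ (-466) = 9/ 466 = 0.02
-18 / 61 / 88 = -9 / 2684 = -0.00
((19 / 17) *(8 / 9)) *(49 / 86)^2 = 91238 / 282897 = 0.32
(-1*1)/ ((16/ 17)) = -17/ 16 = -1.06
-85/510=-0.17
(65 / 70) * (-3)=-39 / 14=-2.79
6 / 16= 3 / 8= 0.38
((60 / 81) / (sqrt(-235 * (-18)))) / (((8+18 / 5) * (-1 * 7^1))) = -0.00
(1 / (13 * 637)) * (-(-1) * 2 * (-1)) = -2 / 8281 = -0.00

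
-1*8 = -8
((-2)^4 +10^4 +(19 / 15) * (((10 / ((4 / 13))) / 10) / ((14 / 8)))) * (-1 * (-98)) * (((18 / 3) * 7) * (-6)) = -1237066152 / 5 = -247413230.40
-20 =-20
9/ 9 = 1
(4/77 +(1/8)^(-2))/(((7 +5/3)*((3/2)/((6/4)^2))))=11097/1001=11.09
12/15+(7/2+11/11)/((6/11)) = 181/20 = 9.05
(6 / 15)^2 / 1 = 4 / 25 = 0.16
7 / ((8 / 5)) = 35 / 8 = 4.38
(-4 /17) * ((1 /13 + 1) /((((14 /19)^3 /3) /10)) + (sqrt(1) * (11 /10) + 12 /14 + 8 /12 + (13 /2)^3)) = -27365999 /324870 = -84.24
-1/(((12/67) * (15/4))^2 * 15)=-4489/30375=-0.15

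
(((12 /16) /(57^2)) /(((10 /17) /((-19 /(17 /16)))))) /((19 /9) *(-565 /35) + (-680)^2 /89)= -3738 /2749311115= -0.00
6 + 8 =14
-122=-122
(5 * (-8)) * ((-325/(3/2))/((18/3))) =13000/9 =1444.44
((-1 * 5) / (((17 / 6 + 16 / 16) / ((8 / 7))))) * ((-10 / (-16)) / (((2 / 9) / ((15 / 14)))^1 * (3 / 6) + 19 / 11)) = -222750 / 437759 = -0.51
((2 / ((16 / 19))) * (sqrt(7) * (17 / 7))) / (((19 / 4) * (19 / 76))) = 34 * sqrt(7) / 7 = 12.85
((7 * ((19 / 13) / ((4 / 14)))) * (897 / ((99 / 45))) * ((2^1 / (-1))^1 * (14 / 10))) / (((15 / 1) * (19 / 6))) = -47334 / 55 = -860.62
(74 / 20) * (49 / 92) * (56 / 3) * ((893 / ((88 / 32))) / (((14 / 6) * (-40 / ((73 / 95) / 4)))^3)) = -6088505067 / 58453120000000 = -0.00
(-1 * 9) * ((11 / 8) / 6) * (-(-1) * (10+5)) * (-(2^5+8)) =2475 / 2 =1237.50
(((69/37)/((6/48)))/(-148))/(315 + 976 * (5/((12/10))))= -414/17995505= -0.00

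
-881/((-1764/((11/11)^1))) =881/1764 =0.50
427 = 427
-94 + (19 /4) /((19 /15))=-361 /4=-90.25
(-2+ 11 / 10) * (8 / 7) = -36 / 35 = -1.03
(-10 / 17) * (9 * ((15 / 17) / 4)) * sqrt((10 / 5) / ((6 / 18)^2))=-2025 * sqrt(2) / 578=-4.95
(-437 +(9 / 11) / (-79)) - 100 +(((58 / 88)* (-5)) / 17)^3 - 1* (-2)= -17688865804703 / 33062210368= -535.02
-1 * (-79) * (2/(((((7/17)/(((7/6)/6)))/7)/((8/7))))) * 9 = 5372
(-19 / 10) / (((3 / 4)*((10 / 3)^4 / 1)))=-513 / 25000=-0.02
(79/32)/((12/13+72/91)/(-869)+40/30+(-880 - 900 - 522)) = -1441671/1343516864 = -0.00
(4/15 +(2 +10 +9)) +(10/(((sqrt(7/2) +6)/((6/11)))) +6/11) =48947/2145 - 12 *sqrt(14)/143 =22.51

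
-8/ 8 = -1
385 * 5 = 1925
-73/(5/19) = -1387/5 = -277.40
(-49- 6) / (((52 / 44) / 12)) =-7260 / 13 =-558.46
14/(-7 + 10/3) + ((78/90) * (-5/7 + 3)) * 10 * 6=8858/77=115.04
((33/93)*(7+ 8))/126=55/1302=0.04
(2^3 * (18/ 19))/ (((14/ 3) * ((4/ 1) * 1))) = 54/ 133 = 0.41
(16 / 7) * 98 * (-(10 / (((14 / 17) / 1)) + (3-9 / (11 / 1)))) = -35296 / 11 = -3208.73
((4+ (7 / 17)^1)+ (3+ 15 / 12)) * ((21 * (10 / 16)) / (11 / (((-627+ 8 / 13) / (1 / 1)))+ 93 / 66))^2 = 3064779340640325 / 3977216535616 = 770.58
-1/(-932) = 1/932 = 0.00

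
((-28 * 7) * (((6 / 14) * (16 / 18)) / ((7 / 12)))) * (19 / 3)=-810.67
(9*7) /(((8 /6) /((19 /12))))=1197 /16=74.81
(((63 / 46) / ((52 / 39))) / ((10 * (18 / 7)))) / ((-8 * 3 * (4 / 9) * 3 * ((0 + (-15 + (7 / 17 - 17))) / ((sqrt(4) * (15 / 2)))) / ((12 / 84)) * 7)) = 51 / 4215808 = 0.00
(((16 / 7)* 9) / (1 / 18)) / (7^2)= 2592 / 343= 7.56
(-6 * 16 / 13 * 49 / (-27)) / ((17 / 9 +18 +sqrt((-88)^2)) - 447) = -56 / 1417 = -0.04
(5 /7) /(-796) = -5 /5572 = -0.00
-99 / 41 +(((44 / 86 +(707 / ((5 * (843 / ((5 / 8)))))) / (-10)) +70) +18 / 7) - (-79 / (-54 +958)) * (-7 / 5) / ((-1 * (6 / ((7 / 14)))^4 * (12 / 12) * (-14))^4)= 160535864679161950589761501188539 / 2272014540599661610471501332480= 70.66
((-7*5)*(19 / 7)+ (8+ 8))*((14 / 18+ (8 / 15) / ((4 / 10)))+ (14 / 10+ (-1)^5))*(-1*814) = 7266578 / 45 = 161479.51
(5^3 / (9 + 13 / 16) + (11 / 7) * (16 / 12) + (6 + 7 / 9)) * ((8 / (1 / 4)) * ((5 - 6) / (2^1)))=-3420208 / 9891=-345.79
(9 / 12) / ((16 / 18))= 27 / 32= 0.84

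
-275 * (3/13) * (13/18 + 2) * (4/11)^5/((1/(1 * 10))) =-6272000/570999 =-10.98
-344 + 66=-278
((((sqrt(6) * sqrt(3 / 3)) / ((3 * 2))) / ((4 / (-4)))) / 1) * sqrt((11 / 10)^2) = -11 * sqrt(6) / 60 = -0.45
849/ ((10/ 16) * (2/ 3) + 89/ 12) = 108.38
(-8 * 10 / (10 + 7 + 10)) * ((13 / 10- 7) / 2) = 76 / 9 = 8.44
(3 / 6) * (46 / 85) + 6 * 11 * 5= 330.27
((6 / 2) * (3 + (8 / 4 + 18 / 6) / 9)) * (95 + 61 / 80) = 15322 / 15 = 1021.47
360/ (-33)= -10.91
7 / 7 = 1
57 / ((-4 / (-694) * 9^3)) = 6593 / 486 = 13.57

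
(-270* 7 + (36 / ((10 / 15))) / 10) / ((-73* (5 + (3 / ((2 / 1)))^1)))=18846 / 4745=3.97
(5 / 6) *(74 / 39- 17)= -2945 / 234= -12.59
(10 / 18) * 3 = 5 / 3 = 1.67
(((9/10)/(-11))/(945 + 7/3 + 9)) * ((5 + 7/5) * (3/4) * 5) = -324/157795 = -0.00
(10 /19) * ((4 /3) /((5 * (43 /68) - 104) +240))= 0.01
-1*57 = -57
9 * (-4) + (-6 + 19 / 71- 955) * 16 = -1093948 / 71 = -15407.72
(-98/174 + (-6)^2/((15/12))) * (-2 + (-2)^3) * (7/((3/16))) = -2751392/261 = -10541.73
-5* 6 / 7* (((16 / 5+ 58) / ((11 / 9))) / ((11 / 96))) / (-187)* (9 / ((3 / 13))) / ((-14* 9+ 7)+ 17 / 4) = -3.40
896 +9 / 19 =17033 / 19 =896.47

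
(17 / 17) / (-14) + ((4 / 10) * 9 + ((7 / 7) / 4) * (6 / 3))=141 / 35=4.03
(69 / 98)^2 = 0.50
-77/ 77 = -1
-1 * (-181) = 181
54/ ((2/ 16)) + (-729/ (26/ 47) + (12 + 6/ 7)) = -158877/ 182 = -872.95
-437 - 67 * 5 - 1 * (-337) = -435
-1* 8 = -8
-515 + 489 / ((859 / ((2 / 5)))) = -2210947 / 4295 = -514.77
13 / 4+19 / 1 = 89 / 4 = 22.25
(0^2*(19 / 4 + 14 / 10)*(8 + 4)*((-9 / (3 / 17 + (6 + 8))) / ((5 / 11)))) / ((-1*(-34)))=0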